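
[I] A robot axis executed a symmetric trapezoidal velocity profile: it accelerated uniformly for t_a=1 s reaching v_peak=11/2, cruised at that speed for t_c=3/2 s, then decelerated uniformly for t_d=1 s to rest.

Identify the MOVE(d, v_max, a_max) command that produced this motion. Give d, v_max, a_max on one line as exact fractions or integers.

a_max = (11/2)/1 = 11/2
d_a = ½·11/2·1 = 11/4; d_c = 11/2·3/2 = 33/4
d = 2·11/4 + 33/4 = 55/4
t_c = 3/2 > 0 → v_max = v_peak = 11/2

d=55/4 v_max=11/2 a_max=11/2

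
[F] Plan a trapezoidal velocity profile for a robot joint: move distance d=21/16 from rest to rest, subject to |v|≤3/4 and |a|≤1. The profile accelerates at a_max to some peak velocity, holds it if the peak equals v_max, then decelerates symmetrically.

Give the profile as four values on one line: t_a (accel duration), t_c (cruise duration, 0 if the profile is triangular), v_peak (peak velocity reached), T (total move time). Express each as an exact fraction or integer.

t_a=3/4 t_c=1 v_peak=3/4 T=5/2

vₘ²/aₘ = (3/4)²/1 = 9/16
21/16 ≥ 9/16 → trapezoidal
t_a = (3/4)/1 = 3/4; v_peak = 3/4
d_cruise = 21/16 − 9/16 = 3/4; t_c = (3/4)/(3/4) = 1
T = 2·3/4 + 1 = 5/2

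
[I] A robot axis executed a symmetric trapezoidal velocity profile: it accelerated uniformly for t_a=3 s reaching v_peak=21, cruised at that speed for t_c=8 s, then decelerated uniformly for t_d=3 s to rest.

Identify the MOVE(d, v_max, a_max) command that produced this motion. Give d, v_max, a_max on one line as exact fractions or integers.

a_max = 21/3 = 7
d_a = ½·21·3 = 63/2; d_c = 21·8 = 168
d = 2·63/2 + 168 = 231
t_c = 8 > 0 → v_max = v_peak = 21

d=231 v_max=21 a_max=7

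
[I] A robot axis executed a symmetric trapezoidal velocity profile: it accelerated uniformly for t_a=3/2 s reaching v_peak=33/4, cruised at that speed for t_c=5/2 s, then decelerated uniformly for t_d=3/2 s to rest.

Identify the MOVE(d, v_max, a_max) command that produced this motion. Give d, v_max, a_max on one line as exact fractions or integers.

a_max = (33/4)/(3/2) = 11/2
d_a = ½·33/4·3/2 = 99/16; d_c = 33/4·5/2 = 165/8
d = 2·99/16 + 165/8 = 33
t_c = 5/2 > 0 ⇒ limit active, v_max = 33/4

d=33 v_max=33/4 a_max=11/2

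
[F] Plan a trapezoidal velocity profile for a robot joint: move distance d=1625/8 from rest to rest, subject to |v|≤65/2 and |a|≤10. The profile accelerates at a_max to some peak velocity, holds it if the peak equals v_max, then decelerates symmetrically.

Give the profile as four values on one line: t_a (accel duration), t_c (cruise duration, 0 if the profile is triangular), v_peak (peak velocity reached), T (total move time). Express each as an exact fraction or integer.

v_max²/a_max = (65/2)²/10 = 845/8
1625/8 ≥ 845/8 so v_max reached
t_a = (65/2)/10 = 13/4; v_peak = 65/2
d_cruise = 1625/8 − 845/8 = 195/2; t_c = (195/2)/(65/2) = 3
T = 2·13/4 + 3 = 19/2

t_a=13/4 t_c=3 v_peak=65/2 T=19/2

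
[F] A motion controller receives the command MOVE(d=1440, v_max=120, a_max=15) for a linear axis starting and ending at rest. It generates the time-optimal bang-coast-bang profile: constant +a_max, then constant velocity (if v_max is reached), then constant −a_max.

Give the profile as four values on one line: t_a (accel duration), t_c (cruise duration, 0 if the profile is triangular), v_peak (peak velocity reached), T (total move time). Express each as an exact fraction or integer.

t_a=8 t_c=4 v_peak=120 T=20

vₘ²/aₘ = 120²/15 = 960
1440 ≥ 960 so v_max reached
t_a = 120/15 = 8; v_peak = 120
d_cruise = 1440 − 960 = 480; t_c = 480/120 = 4
T = 2·8 + 4 = 20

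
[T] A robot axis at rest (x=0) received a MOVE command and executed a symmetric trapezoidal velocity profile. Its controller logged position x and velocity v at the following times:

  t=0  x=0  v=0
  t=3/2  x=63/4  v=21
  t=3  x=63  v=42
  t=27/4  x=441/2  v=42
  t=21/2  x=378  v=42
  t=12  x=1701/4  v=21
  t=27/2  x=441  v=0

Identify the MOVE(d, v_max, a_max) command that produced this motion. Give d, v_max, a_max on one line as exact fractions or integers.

d=441 v_max=42 a_max=14

final state: t=27/2, x=441, v=0 → d = 441
a_max = (21−0)/(3/2−0) = 14
max v = 42 over t∈[3,21/2] → v_max = 42
check: 42·(3+15/2) = 441 ✓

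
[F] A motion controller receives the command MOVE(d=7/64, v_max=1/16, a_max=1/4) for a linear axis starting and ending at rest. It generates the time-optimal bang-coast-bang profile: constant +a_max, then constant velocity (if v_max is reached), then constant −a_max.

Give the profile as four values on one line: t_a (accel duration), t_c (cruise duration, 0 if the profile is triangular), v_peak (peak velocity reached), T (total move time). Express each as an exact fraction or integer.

vₘ²/aₘ = (1/16)²/(1/4) = 1/64
7/64 ≥ 1/64 → trapezoidal
t_a = (1/16)/(1/4) = 1/4; v_peak = 1/16
d_cruise = 7/64 − 1/64 = 3/32; t_c = (3/32)/(1/16) = 3/2
T = 2·1/4 + 3/2 = 2

t_a=1/4 t_c=3/2 v_peak=1/16 T=2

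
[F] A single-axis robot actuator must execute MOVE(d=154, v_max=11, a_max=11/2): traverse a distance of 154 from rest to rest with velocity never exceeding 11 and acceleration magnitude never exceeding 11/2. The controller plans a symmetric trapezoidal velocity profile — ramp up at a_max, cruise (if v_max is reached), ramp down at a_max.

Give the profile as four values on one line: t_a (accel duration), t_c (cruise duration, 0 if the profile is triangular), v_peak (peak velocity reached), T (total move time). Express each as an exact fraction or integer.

t_a=2 t_c=12 v_peak=11 T=16

vₘ²/aₘ = 11²/(11/2) = 22
154 ≥ 22 so v_max reached
t_a = 11/(11/2) = 2; v_peak = 11
d_cruise = 154 − 22 = 132; t_c = 132/11 = 12
T = 2·2 + 12 = 16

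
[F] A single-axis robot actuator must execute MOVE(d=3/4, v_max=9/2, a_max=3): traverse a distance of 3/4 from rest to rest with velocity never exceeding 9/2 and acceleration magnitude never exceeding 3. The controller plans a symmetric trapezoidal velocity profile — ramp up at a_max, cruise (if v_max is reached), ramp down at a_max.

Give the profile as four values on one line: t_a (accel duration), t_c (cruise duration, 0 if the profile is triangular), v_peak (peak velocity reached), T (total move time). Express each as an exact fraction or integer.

vₘ²/aₘ = (9/2)²/3 = 27/4
3/4 < 27/4 so t_c = 0
v_peak = √(3/4·3) = √(9/4) = 3/2
t_a = (3/2)/3 = 1/2; t_c = 0
T = 2·1/2 = 1

t_a=1/2 t_c=0 v_peak=3/2 T=1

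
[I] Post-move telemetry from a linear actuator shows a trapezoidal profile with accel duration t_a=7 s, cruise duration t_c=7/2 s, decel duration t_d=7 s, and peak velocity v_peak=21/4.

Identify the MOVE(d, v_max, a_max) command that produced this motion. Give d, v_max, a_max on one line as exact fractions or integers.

d=441/8 v_max=21/4 a_max=3/4

a_max = (21/4)/7 = 3/4
d_a = ½·21/4·7 = 147/8; d_c = 21/4·7/2 = 147/8
d = 2·147/8 + 147/8 = 441/8
t_c = 7/2 > 0 → v_max = v_peak = 21/4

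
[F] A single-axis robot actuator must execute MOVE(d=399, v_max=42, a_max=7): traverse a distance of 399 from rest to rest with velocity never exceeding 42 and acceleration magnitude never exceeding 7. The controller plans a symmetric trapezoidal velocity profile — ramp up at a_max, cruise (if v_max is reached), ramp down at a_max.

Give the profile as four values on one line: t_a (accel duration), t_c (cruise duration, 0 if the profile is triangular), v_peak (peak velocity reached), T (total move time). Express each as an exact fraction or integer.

(v_max)²/a_max = 42²/7 = 252
399 ≥ 252 → trapezoidal
t_a = 42/7 = 6; v_peak = 42
d_cruise = 399 − 252 = 147; t_c = 147/42 = 7/2
T = 2·6 + 7/2 = 31/2

t_a=6 t_c=7/2 v_peak=42 T=31/2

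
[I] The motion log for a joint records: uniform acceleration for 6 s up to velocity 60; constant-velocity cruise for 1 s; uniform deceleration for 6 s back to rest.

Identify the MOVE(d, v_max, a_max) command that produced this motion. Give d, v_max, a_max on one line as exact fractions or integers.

d=420 v_max=60 a_max=10

a_max = 60/6 = 10
d_a = ½·60·6 = 180; d_c = 60·1 = 60
d = 2·180 + 60 = 420
t_c = 1 > 0 → v_max = v_peak = 60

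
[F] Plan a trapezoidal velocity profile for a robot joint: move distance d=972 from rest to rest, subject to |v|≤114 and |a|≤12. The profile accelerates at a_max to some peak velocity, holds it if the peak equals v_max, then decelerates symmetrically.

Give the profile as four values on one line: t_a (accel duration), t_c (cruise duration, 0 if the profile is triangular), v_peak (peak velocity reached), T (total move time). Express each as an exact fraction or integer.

(v_max)²/a_max = 114²/12 = 1083
972 < 1083 ⇒ no cruise
v_peak = √(972·12) = √11664 = 108
t_a = 108/12 = 9; t_c = 0
T = 2·9 = 18

t_a=9 t_c=0 v_peak=108 T=18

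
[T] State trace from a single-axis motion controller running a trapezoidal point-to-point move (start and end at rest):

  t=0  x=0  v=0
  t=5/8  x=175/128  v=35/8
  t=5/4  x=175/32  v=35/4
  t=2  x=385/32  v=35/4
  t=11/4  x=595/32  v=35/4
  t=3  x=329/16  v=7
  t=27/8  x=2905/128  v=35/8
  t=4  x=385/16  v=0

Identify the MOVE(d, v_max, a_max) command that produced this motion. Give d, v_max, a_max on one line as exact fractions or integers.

final state: t=4, x=385/16, v=0 → d = 385/16
a_max = (35/8−0)/(5/8−0) = 7
max v = 35/4 over t∈[5/4,11/4] → v_max = 35/4
check: 35/4·(5/4+3/2) = 385/16 ✓

d=385/16 v_max=35/4 a_max=7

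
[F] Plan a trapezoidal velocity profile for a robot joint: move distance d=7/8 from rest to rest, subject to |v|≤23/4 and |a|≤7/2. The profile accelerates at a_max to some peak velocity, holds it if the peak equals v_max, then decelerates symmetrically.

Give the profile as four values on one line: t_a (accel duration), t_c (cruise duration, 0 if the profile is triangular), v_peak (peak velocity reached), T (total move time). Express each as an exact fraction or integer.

v_max²/a_max = (23/4)²/(7/2) = 529/56
7/8 < 529/56 ⇒ no cruise
v_peak = √(7/8·7/2) = √(49/16) = 7/4
t_a = (7/4)/(7/2) = 1/2; t_c = 0
T = 2·1/2 = 1

t_a=1/2 t_c=0 v_peak=7/4 T=1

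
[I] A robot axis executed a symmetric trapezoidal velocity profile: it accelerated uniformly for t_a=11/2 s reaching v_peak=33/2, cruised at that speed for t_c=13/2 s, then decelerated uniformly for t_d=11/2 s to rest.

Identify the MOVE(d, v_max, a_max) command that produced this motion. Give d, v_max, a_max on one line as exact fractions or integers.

a_max = (33/2)/(11/2) = 3
d_a = ½·33/2·11/2 = 363/8; d_c = 33/2·13/2 = 429/4
d = 2·363/8 + 429/4 = 198
t_c = 13/2 > 0 ⇒ limit active, v_max = 33/2

d=198 v_max=33/2 a_max=3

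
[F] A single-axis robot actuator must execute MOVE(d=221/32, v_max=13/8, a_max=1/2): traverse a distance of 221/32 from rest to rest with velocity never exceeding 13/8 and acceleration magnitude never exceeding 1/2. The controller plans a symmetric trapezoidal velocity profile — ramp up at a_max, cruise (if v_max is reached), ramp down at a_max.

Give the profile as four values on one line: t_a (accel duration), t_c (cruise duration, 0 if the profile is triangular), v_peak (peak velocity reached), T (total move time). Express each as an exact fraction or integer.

(v_max)²/a_max = (13/8)²/(1/2) = 169/32
221/32 ≥ 169/32 ⇒ cruise phase
t_a = (13/8)/(1/2) = 13/4; v_peak = 13/8
d_cruise = 221/32 − 169/32 = 13/8; t_c = (13/8)/(13/8) = 1
T = 2·13/4 + 1 = 15/2

t_a=13/4 t_c=1 v_peak=13/8 T=15/2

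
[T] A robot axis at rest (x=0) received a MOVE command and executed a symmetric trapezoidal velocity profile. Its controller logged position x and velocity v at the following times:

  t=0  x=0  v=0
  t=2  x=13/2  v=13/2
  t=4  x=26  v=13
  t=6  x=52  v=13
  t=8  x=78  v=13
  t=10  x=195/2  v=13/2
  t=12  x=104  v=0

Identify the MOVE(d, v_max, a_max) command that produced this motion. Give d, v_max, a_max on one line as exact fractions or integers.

d=104 v_max=13 a_max=13/4

final state: t=12, x=104, v=0 → d = 104
a_max = (13/2−0)/(2−0) = 13/4
max v = 13 over t∈[4,8] → v_max = 13
check: 13·(4+4) = 104 ✓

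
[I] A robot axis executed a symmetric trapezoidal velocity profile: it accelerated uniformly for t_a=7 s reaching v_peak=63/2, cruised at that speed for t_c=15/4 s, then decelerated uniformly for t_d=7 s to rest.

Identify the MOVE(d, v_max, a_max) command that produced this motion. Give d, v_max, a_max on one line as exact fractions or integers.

a_max = (63/2)/7 = 9/2
d_a = ½·63/2·7 = 441/4; d_c = 63/2·15/4 = 945/8
d = 2·441/4 + 945/8 = 2709/8
t_c = 15/4 > 0 so v_max = 63/2

d=2709/8 v_max=63/2 a_max=9/2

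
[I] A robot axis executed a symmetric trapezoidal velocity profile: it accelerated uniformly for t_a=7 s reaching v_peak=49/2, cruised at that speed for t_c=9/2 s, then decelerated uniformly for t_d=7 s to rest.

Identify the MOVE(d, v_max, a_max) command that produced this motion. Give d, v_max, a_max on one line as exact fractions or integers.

d=1127/4 v_max=49/2 a_max=7/2

a_max = (49/2)/7 = 7/2
d_a = ½·49/2·7 = 343/4; d_c = 49/2·9/2 = 441/4
d = 2·343/4 + 441/4 = 1127/4
t_c = 9/2 > 0 so v_max = 49/2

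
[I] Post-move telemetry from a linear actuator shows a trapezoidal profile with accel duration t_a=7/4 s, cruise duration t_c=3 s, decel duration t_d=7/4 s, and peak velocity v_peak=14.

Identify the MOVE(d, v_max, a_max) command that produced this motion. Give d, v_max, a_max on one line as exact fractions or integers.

d=133/2 v_max=14 a_max=8

a_max = 14/(7/4) = 8
d_a = ½·14·7/4 = 49/4; d_c = 14·3 = 42
d = 2·49/4 + 42 = 133/2
t_c = 3 > 0 so v_max = 14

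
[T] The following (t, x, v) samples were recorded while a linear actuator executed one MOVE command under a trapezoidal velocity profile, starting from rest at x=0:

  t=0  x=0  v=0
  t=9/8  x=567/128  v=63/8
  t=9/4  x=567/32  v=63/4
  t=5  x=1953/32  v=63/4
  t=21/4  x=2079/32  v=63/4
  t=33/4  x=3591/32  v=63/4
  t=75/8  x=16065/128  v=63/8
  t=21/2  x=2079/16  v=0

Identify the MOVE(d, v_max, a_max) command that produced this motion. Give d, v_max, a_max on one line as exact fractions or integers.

d=2079/16 v_max=63/4 a_max=7

final state: t=21/2, x=2079/16, v=0 → d = 2079/16
a_max = (63/8−0)/(9/8−0) = 7
max v = 63/4 over t∈[9/4,33/4] → v_max = 63/4
check: 63/4·(9/4+6) = 2079/16 ✓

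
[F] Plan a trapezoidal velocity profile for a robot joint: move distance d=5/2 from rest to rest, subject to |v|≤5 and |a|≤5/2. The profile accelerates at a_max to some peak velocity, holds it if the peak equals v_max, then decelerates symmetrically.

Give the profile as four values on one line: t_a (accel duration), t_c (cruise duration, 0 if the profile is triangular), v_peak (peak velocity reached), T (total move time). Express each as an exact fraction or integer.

vₘ²/aₘ = 5²/(5/2) = 10
5/2 < 10 ⇒ no cruise
v_peak = √(5/2·5/2) = √(25/4) = 5/2
t_a = (5/2)/(5/2) = 1; t_c = 0
T = 2·1 = 2

t_a=1 t_c=0 v_peak=5/2 T=2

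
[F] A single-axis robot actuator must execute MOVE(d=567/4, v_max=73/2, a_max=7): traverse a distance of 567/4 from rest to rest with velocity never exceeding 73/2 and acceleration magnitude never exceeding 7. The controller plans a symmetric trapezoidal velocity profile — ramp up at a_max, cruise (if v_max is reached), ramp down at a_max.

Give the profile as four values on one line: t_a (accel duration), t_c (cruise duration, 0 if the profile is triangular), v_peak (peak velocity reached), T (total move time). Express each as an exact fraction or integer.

t_a=9/2 t_c=0 v_peak=63/2 T=9

v_max²/a_max = (73/2)²/7 = 5329/28
567/4 < 5329/28 ⇒ no cruise
v_peak = √(567/4·7) = √(3969/4) = 63/2
t_a = (63/2)/7 = 9/2; t_c = 0
T = 2·9/2 = 9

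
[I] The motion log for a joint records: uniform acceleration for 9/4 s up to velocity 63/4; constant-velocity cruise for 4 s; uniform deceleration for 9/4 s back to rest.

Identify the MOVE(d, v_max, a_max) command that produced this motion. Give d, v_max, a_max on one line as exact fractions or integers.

d=1575/16 v_max=63/4 a_max=7

a_max = (63/4)/(9/4) = 7
d_a = ½·63/4·9/4 = 567/32; d_c = 63/4·4 = 63
d = 2·567/32 + 63 = 1575/16
t_c = 4 > 0 ⇒ limit active, v_max = 63/4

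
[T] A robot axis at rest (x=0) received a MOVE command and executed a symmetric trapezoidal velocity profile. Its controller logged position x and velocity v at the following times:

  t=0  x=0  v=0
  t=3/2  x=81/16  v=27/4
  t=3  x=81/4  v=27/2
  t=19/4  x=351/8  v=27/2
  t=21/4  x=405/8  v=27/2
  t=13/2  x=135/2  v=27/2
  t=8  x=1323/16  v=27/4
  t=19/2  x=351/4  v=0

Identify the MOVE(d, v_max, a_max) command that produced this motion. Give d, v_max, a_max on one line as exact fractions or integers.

d=351/4 v_max=27/2 a_max=9/2

final state: t=19/2, x=351/4, v=0 → d = 351/4
a_max = (27/4−0)/(3/2−0) = 9/2
max v = 27/2 over t∈[3,13/2] → v_max = 27/2
check: 27/2·(3+7/2) = 351/4 ✓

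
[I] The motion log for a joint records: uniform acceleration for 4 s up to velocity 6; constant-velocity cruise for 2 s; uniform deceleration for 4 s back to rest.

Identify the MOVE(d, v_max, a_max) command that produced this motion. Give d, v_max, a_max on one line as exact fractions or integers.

a_max = 6/4 = 3/2
d_a = ½·6·4 = 12; d_c = 6·2 = 12
d = 2·12 + 12 = 36
t_c = 2 > 0 ⇒ limit active, v_max = 6

d=36 v_max=6 a_max=3/2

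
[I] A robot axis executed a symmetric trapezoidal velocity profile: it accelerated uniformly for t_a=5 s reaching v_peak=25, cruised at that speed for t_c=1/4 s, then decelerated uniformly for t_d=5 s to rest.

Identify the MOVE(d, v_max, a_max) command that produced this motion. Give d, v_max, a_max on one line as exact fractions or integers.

a_max = 25/5 = 5
d_a = ½·25·5 = 125/2; d_c = 25·1/4 = 25/4
d = 2·125/2 + 25/4 = 525/4
t_c = 1/4 > 0 ⇒ limit active, v_max = 25

d=525/4 v_max=25 a_max=5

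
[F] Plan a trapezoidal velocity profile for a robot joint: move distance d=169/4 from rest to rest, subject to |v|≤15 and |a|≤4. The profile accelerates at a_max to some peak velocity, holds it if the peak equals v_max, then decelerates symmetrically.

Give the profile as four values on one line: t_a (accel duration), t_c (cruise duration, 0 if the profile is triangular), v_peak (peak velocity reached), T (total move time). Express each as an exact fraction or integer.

t_a=13/4 t_c=0 v_peak=13 T=13/2

(v_max)²/a_max = 15²/4 = 225/4
169/4 < 225/4 ⇒ no cruise
v_peak = √(169/4·4) = √169 = 13
t_a = 13/4; t_c = 0
T = 2·13/4 = 13/2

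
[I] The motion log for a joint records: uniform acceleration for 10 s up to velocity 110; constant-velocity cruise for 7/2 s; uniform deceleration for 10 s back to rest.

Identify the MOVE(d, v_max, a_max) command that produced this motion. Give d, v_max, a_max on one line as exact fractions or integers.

a_max = 110/10 = 11
d_a = ½·110·10 = 550; d_c = 110·7/2 = 385
d = 2·550 + 385 = 1485
t_c = 7/2 > 0 → v_max = v_peak = 110

d=1485 v_max=110 a_max=11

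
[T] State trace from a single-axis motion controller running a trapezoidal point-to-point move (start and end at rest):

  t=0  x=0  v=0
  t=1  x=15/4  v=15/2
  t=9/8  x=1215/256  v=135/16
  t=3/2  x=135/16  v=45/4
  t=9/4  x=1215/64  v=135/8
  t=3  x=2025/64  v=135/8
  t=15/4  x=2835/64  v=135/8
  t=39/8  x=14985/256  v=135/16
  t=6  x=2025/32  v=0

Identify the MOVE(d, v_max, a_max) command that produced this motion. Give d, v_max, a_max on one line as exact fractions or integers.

final state: t=6, x=2025/32, v=0 → d = 2025/32
a_max = (15/2−0)/(1−0) = 15/2
max v = 135/8 over t∈[9/4,15/4] → v_max = 135/8
check: 135/8·(9/4+3/2) = 2025/32 ✓

d=2025/32 v_max=135/8 a_max=15/2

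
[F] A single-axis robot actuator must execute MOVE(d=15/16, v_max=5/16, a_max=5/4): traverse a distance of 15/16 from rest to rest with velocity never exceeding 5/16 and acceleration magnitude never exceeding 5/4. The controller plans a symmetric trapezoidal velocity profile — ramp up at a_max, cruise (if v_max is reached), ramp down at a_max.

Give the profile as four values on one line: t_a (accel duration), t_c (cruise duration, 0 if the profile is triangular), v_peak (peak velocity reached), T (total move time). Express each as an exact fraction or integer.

v_max²/a_max = (5/16)²/(5/4) = 5/64
15/16 ≥ 5/64 ⇒ cruise phase
t_a = (5/16)/(5/4) = 1/4; v_peak = 5/16
d_cruise = 15/16 − 5/64 = 55/64; t_c = (55/64)/(5/16) = 11/4
T = 2·1/4 + 11/4 = 13/4

t_a=1/4 t_c=11/4 v_peak=5/16 T=13/4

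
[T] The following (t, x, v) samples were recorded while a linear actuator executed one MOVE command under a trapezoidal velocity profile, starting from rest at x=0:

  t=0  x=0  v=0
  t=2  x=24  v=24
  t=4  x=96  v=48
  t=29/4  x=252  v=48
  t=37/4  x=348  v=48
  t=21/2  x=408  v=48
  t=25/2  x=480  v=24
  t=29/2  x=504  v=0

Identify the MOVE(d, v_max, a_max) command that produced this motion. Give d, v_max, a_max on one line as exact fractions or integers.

d=504 v_max=48 a_max=12

final state: t=29/2, x=504, v=0 → d = 504
a_max = (24−0)/(2−0) = 12
max v = 48 over t∈[4,21/2] → v_max = 48
check: 48·(4+13/2) = 504 ✓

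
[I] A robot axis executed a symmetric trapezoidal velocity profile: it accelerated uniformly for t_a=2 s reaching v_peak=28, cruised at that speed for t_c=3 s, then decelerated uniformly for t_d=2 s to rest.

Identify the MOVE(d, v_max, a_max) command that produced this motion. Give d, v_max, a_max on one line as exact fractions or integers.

a_max = 28/2 = 14
d_a = ½·28·2 = 28; d_c = 28·3 = 84
d = 2·28 + 84 = 140
t_c = 3 > 0 → v_max = v_peak = 28

d=140 v_max=28 a_max=14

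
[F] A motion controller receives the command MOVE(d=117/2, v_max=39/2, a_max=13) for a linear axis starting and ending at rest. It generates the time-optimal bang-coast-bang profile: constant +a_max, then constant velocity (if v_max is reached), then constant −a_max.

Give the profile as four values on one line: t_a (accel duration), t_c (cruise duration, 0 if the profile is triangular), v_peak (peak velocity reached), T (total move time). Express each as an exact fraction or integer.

t_a=3/2 t_c=3/2 v_peak=39/2 T=9/2

v_max²/a_max = (39/2)²/13 = 117/4
117/2 ≥ 117/4 so v_max reached
t_a = (39/2)/13 = 3/2; v_peak = 39/2
d_cruise = 117/2 − 117/4 = 117/4; t_c = (117/4)/(39/2) = 3/2
T = 2·3/2 + 3/2 = 9/2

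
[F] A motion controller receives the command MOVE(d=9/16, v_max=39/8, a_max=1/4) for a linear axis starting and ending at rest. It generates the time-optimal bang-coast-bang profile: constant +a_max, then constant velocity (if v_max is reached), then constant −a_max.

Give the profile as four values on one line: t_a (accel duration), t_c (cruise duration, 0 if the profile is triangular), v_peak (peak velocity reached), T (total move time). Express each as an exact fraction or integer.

(v_max)²/a_max = (39/8)²/(1/4) = 1521/16
9/16 < 1521/16 → triangular
v_peak = √(9/16·1/4) = √(9/64) = 3/8
t_a = (3/8)/(1/4) = 3/2; t_c = 0
T = 2·3/2 = 3

t_a=3/2 t_c=0 v_peak=3/8 T=3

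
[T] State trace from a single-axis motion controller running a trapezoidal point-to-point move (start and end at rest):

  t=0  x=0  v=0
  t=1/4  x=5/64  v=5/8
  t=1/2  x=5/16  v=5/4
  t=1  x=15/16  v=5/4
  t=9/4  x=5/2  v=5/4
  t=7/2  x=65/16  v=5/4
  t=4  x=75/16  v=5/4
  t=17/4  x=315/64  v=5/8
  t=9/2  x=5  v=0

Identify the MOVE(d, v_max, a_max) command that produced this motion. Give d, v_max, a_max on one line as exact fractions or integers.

final state: t=9/2, x=5, v=0 → d = 5
a_max = (5/8−0)/(1/4−0) = 5/2
max v = 5/4 over t∈[1/2,4] → v_max = 5/4
check: 5/4·(1/2+7/2) = 5 ✓

d=5 v_max=5/4 a_max=5/2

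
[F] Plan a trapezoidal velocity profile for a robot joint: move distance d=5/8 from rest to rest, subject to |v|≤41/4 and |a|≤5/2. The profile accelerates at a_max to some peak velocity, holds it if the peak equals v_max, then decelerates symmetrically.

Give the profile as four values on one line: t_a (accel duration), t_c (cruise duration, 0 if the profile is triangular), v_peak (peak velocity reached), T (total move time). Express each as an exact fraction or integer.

t_a=1/2 t_c=0 v_peak=5/4 T=1

(v_max)²/a_max = (41/4)²/(5/2) = 1681/40
5/8 < 1681/40 so t_c = 0
v_peak = √(5/8·5/2) = √(25/16) = 5/4
t_a = (5/4)/(5/2) = 1/2; t_c = 0
T = 2·1/2 = 1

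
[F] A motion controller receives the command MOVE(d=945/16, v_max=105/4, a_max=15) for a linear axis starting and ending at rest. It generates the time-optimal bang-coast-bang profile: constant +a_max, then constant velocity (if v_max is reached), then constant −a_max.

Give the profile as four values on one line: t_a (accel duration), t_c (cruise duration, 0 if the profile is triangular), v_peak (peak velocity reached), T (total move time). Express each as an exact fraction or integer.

vₘ²/aₘ = (105/4)²/15 = 735/16
945/16 ≥ 735/16 → trapezoidal
t_a = (105/4)/15 = 7/4; v_peak = 105/4
d_cruise = 945/16 − 735/16 = 105/8; t_c = (105/8)/(105/4) = 1/2
T = 2·7/4 + 1/2 = 4

t_a=7/4 t_c=1/2 v_peak=105/4 T=4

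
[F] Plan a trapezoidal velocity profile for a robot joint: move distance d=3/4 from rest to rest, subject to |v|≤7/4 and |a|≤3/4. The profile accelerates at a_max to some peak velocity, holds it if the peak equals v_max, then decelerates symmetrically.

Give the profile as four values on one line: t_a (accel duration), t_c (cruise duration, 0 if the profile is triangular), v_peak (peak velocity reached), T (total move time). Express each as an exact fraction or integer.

v_max²/a_max = (7/4)²/(3/4) = 49/12
3/4 < 49/12 → triangular
v_peak = √(3/4·3/4) = √(9/16) = 3/4
t_a = (3/4)/(3/4) = 1; t_c = 0
T = 2·1 = 2

t_a=1 t_c=0 v_peak=3/4 T=2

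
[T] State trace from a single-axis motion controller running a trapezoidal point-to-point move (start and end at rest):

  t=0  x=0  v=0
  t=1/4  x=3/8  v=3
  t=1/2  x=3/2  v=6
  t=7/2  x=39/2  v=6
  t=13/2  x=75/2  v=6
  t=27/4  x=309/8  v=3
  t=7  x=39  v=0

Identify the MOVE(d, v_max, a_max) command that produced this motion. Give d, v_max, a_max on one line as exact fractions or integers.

d=39 v_max=6 a_max=12

final state: t=7, x=39, v=0 → d = 39
a_max = (3−0)/(1/4−0) = 12
max v = 6 over t∈[1/2,13/2] → v_max = 6
check: 6·(1/2+6) = 39 ✓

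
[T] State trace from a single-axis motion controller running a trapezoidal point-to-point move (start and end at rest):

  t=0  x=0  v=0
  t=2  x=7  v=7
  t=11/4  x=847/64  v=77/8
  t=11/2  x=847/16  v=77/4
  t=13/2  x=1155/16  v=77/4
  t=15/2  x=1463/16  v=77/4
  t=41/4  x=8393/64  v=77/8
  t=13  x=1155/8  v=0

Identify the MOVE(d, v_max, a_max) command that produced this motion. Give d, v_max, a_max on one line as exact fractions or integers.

d=1155/8 v_max=77/4 a_max=7/2

final state: t=13, x=1155/8, v=0 → d = 1155/8
a_max = (7−0)/(2−0) = 7/2
max v = 77/4 over t∈[11/2,15/2] → v_max = 77/4
check: 77/4·(11/2+2) = 1155/8 ✓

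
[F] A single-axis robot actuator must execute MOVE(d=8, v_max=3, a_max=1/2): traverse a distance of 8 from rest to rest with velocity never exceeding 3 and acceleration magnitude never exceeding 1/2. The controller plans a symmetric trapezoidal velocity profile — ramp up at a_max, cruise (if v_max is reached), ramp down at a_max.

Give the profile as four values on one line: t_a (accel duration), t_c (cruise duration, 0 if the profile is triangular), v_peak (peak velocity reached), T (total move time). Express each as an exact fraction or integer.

t_a=4 t_c=0 v_peak=2 T=8

(v_max)²/a_max = 3²/(1/2) = 18
8 < 18 ⇒ no cruise
v_peak = √(8·1/2) = √4 = 2
t_a = 2/(1/2) = 4; t_c = 0
T = 2·4 = 8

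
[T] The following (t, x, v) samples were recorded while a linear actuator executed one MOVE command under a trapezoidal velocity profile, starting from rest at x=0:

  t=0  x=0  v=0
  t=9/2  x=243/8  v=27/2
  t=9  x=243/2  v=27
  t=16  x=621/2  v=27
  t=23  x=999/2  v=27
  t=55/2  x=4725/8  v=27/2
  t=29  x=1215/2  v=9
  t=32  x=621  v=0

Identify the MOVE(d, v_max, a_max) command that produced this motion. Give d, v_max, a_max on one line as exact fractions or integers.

final state: t=32, x=621, v=0 → d = 621
a_max = (27/2−0)/(9/2−0) = 3
max v = 27 over t∈[9,23] → v_max = 27
check: 27·(9+14) = 621 ✓

d=621 v_max=27 a_max=3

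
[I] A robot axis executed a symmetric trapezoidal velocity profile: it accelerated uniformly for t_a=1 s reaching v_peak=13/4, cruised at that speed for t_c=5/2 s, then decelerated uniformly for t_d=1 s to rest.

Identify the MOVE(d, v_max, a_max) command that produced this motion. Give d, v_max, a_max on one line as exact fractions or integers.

a_max = (13/4)/1 = 13/4
d_a = ½·13/4·1 = 13/8; d_c = 13/4·5/2 = 65/8
d = 2·13/8 + 65/8 = 91/8
t_c = 5/2 > 0 so v_max = 13/4

d=91/8 v_max=13/4 a_max=13/4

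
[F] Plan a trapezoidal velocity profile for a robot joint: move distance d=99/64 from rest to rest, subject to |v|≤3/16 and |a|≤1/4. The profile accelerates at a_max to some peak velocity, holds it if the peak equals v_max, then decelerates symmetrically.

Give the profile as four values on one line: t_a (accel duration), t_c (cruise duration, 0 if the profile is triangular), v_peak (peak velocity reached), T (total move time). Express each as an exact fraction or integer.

(v_max)²/a_max = (3/16)²/(1/4) = 9/64
99/64 ≥ 9/64 → trapezoidal
t_a = (3/16)/(1/4) = 3/4; v_peak = 3/16
d_cruise = 99/64 − 9/64 = 45/32; t_c = (45/32)/(3/16) = 15/2
T = 2·3/4 + 15/2 = 9

t_a=3/4 t_c=15/2 v_peak=3/16 T=9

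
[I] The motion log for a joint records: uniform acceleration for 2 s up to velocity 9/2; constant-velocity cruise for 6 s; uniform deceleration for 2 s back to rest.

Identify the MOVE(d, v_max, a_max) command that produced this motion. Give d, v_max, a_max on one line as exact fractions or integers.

d=36 v_max=9/2 a_max=9/4

a_max = (9/2)/2 = 9/4
d_a = ½·9/2·2 = 9/2; d_c = 9/2·6 = 27
d = 2·9/2 + 27 = 36
t_c = 6 > 0 so v_max = 9/2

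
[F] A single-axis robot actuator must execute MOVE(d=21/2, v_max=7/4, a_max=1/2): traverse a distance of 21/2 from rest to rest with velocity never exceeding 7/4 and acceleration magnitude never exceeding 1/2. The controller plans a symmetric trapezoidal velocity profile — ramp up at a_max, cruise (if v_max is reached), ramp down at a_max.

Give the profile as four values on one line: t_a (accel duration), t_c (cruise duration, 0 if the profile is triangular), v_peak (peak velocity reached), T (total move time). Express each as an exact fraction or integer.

v_max²/a_max = (7/4)²/(1/2) = 49/8
21/2 ≥ 49/8 ⇒ cruise phase
t_a = (7/4)/(1/2) = 7/2; v_peak = 7/4
d_cruise = 21/2 − 49/8 = 35/8; t_c = (35/8)/(7/4) = 5/2
T = 2·7/2 + 5/2 = 19/2

t_a=7/2 t_c=5/2 v_peak=7/4 T=19/2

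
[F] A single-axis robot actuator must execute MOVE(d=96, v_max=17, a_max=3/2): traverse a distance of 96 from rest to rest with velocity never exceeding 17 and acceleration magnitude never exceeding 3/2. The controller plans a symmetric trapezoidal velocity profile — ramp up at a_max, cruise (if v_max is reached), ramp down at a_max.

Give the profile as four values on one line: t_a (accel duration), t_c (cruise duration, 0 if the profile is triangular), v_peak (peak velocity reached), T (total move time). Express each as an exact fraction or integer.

vₘ²/aₘ = 17²/(3/2) = 578/3
96 < 578/3 so t_c = 0
v_peak = √(96·3/2) = √144 = 12
t_a = 12/(3/2) = 8; t_c = 0
T = 2·8 = 16

t_a=8 t_c=0 v_peak=12 T=16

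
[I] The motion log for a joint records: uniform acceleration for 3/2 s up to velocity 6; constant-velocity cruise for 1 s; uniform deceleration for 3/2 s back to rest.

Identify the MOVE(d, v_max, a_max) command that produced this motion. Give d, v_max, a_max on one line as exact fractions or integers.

a_max = 6/(3/2) = 4
d_a = ½·6·3/2 = 9/2; d_c = 6·1 = 6
d = 2·9/2 + 6 = 15
t_c = 1 > 0 so v_max = 6

d=15 v_max=6 a_max=4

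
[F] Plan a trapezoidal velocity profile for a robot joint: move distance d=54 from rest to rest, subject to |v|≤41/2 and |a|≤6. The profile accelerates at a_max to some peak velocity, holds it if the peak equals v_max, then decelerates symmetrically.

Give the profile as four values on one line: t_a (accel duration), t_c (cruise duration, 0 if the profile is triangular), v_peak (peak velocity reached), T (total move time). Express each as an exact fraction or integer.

v_max²/a_max = (41/2)²/6 = 1681/24
54 < 1681/24 ⇒ no cruise
v_peak = √(54·6) = √324 = 18
t_a = 18/6 = 3; t_c = 0
T = 2·3 = 6

t_a=3 t_c=0 v_peak=18 T=6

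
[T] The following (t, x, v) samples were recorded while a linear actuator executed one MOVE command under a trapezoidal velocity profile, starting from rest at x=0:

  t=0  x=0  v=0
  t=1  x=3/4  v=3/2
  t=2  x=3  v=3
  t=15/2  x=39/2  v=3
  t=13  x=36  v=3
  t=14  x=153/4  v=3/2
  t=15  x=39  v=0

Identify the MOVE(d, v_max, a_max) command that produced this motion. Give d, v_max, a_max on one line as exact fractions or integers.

d=39 v_max=3 a_max=3/2

final state: t=15, x=39, v=0 → d = 39
a_max = (3/2−0)/(1−0) = 3/2
max v = 3 over t∈[2,13] → v_max = 3
check: 3·(2+11) = 39 ✓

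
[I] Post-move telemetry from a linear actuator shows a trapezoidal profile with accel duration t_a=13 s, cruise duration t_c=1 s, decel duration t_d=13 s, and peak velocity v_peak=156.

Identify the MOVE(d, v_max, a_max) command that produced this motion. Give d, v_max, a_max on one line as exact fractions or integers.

d=2184 v_max=156 a_max=12

a_max = 156/13 = 12
d_a = ½·156·13 = 1014; d_c = 156·1 = 156
d = 2·1014 + 156 = 2184
t_c = 1 > 0 → v_max = v_peak = 156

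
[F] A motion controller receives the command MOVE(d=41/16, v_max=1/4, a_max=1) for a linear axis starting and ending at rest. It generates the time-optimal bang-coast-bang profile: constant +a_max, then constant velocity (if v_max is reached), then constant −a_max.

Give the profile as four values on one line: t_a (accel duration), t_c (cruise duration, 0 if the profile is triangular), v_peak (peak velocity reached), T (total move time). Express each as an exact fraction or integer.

vₘ²/aₘ = (1/4)²/1 = 1/16
41/16 ≥ 1/16 → trapezoidal
t_a = (1/4)/1 = 1/4; v_peak = 1/4
d_cruise = 41/16 − 1/16 = 5/2; t_c = (5/2)/(1/4) = 10
T = 2·1/4 + 10 = 21/2

t_a=1/4 t_c=10 v_peak=1/4 T=21/2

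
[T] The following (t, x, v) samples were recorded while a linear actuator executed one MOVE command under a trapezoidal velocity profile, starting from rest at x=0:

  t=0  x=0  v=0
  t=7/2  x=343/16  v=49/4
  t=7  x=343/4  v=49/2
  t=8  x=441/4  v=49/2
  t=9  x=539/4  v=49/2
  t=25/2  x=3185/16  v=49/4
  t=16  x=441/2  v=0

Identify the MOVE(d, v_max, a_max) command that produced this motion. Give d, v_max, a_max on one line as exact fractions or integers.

d=441/2 v_max=49/2 a_max=7/2

final state: t=16, x=441/2, v=0 → d = 441/2
a_max = (49/4−0)/(7/2−0) = 7/2
max v = 49/2 over t∈[7,9] → v_max = 49/2
check: 49/2·(7+2) = 441/2 ✓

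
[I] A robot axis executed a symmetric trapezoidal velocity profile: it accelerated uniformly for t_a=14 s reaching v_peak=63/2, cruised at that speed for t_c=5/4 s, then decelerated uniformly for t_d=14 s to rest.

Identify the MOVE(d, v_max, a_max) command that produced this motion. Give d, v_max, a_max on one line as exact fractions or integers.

d=3843/8 v_max=63/2 a_max=9/4

a_max = (63/2)/14 = 9/4
d_a = ½·63/2·14 = 441/2; d_c = 63/2·5/4 = 315/8
d = 2·441/2 + 315/8 = 3843/8
t_c = 5/4 > 0 ⇒ limit active, v_max = 63/2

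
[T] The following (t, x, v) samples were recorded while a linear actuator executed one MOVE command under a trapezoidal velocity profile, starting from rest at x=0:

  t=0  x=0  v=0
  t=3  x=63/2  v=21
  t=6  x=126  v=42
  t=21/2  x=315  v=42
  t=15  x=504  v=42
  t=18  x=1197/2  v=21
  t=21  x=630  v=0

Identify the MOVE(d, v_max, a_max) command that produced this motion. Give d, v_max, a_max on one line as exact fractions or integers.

final state: t=21, x=630, v=0 → d = 630
a_max = (21−0)/(3−0) = 7
max v = 42 over t∈[6,15] → v_max = 42
check: 42·(6+9) = 630 ✓

d=630 v_max=42 a_max=7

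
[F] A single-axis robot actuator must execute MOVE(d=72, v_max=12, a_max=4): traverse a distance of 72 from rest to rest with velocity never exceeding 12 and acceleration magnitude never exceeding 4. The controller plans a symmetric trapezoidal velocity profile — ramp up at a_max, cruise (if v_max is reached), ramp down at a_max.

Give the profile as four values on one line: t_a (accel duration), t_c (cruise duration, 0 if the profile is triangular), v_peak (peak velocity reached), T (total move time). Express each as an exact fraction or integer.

(v_max)²/a_max = 12²/4 = 36
72 ≥ 36 ⇒ cruise phase
t_a = 12/4 = 3; v_peak = 12
d_cruise = 72 − 36 = 36; t_c = 36/12 = 3
T = 2·3 + 3 = 9

t_a=3 t_c=3 v_peak=12 T=9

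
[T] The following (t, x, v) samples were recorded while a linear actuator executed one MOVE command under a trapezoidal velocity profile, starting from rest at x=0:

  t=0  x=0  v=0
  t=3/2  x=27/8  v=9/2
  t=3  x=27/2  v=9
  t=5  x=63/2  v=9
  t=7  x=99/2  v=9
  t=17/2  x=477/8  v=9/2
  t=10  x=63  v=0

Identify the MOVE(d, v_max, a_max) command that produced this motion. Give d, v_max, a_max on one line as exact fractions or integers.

d=63 v_max=9 a_max=3

final state: t=10, x=63, v=0 → d = 63
a_max = (9/2−0)/(3/2−0) = 3
max v = 9 over t∈[3,7] → v_max = 9
check: 9·(3+4) = 63 ✓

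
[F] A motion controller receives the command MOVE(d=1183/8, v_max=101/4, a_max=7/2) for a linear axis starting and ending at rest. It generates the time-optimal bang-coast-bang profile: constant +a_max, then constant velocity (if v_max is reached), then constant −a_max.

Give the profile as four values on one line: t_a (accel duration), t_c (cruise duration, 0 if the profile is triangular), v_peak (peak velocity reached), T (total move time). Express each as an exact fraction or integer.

t_a=13/2 t_c=0 v_peak=91/4 T=13

(v_max)²/a_max = (101/4)²/(7/2) = 10201/56
1183/8 < 10201/56 so t_c = 0
v_peak = √(1183/8·7/2) = √(8281/16) = 91/4
t_a = (91/4)/(7/2) = 13/2; t_c = 0
T = 2·13/2 = 13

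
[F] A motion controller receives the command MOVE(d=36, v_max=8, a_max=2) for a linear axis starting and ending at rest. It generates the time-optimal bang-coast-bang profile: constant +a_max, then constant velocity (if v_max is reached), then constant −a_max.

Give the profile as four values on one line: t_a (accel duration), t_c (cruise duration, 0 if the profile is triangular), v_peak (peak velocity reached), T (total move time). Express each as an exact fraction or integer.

v_max²/a_max = 8²/2 = 32
36 ≥ 32 so v_max reached
t_a = 8/2 = 4; v_peak = 8
d_cruise = 36 − 32 = 4; t_c = 4/8 = 1/2
T = 2·4 + 1/2 = 17/2

t_a=4 t_c=1/2 v_peak=8 T=17/2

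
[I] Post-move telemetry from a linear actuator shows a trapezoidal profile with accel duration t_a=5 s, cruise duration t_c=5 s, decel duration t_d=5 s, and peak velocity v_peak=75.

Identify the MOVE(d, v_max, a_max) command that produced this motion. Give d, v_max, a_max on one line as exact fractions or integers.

a_max = 75/5 = 15
d_a = ½·75·5 = 375/2; d_c = 75·5 = 375
d = 2·375/2 + 375 = 750
t_c = 5 > 0 so v_max = 75

d=750 v_max=75 a_max=15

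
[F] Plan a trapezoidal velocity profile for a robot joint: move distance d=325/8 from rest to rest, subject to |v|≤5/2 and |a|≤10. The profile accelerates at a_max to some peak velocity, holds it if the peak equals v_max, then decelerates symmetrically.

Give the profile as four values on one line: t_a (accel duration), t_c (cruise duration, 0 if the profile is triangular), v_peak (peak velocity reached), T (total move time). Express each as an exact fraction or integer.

vₘ²/aₘ = (5/2)²/10 = 5/8
325/8 ≥ 5/8 so v_max reached
t_a = (5/2)/10 = 1/4; v_peak = 5/2
d_cruise = 325/8 − 5/8 = 40; t_c = 40/(5/2) = 16
T = 2·1/4 + 16 = 33/2

t_a=1/4 t_c=16 v_peak=5/2 T=33/2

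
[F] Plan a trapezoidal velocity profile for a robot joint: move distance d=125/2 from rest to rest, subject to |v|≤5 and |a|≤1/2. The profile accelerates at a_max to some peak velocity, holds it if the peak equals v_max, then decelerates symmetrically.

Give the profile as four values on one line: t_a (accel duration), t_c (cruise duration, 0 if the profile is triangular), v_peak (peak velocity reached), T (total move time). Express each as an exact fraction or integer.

vₘ²/aₘ = 5²/(1/2) = 50
125/2 ≥ 50 so v_max reached
t_a = 5/(1/2) = 10; v_peak = 5
d_cruise = 125/2 − 50 = 25/2; t_c = (25/2)/5 = 5/2
T = 2·10 + 5/2 = 45/2

t_a=10 t_c=5/2 v_peak=5 T=45/2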